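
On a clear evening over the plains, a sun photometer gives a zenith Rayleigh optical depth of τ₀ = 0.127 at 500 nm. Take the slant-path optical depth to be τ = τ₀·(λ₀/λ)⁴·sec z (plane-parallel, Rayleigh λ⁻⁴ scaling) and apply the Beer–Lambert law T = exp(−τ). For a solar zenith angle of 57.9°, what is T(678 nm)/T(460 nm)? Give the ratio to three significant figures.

Airmass: sec 57.9° = 1.8818.
τ(678 nm) = 0.127 × (500/678)⁴ × 1.8818 = 0.127 × 0.2958 × 1.8818 = 0.0707.
τ(460 nm) = 0.127 × (500/460)⁴ × 1.8818 = 0.127 × 1.3959 × 1.8818 = 0.3336.
T(678)/T(460) = exp(τ_B − τ_A) = exp(0.2629) = 1.3007.

1.30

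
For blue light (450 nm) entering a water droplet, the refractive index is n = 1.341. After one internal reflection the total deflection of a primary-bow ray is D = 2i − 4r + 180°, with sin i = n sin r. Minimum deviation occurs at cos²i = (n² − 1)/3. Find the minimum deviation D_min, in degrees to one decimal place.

cos²i = (1.79828 − 1)/3 = 0.26609; i = arccos(0.51584) = 58.946°.
sin r = sin 58.946°/1.341 = 0.63884; r = 39.705°.
D_min = 2·58.946° − 4·39.705° + 180° = 139.071°.

139.1°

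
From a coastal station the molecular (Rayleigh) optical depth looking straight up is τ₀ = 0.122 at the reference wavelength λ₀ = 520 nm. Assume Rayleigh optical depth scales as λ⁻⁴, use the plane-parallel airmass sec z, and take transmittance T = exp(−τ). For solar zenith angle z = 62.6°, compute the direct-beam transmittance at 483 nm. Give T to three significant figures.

0.700

sec 62.6° = 2.1730.
τ = 0.122 × (520/483)⁴ × 2.1730 = 0.122 × 1.3435 × 2.1730 = 0.3562.
T = exp(−0.3562) = 0.7004.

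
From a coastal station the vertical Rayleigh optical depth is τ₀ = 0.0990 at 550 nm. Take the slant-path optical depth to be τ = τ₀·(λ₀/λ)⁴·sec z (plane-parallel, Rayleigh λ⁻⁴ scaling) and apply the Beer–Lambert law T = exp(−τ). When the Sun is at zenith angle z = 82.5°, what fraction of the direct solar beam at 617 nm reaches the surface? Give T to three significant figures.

0.619

sec 82.5° = 7.6613.
τ = 0.0990 × (550/617)⁴ × 7.6613 = 0.0990 × 0.6314 × 7.6613 = 0.4789.
T = exp(−0.4789) = 0.6195.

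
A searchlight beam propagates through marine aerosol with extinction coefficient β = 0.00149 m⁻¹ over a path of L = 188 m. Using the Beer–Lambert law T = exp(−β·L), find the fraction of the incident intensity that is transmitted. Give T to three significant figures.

τ = β·L = 0.00149 × 188 = 0.2801.
T = exp(−0.2801) = 0.7557.

0.756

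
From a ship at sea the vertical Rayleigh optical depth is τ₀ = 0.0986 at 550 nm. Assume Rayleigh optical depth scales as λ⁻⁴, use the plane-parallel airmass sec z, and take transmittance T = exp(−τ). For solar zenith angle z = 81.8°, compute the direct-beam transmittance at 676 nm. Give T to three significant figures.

0.739

sec 81.8° = 7.0112.
τ = 0.0986 × (550/676)⁴ × 7.0112 = 0.0986 × 0.4382 × 7.0112 = 0.3029.
T = exp(−0.3029) = 0.7387.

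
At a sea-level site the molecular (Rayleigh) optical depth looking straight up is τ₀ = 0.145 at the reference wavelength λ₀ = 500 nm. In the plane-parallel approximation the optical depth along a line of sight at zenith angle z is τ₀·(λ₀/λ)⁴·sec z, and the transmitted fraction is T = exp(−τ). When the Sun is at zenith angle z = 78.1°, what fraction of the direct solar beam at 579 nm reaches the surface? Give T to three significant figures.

sec 78.1° = 4.8496.
τ = 0.145 × (500/579)⁴ × 4.8496 = 0.145 × 0.5561 × 4.8496 = 0.3911.
T = exp(−0.3911) = 0.6763.

0.676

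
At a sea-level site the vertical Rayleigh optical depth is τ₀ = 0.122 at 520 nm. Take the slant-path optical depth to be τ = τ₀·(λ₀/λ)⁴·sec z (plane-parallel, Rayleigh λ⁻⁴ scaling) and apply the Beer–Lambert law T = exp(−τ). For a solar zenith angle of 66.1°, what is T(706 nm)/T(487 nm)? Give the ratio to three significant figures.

Airmass: sec 66.1° = 2.4683.
τ(706 nm) = 0.122 × (520/706)⁴ × 2.4683 = 0.122 × 0.2943 × 2.4683 = 0.0886.
τ(487 nm) = 0.122 × (520/487)⁴ × 2.4683 = 0.122 × 1.2999 × 2.4683 = 0.3914.
T(706)/T(487) = exp(τ_B − τ_A) = exp(0.3028) = 1.3536.

1.35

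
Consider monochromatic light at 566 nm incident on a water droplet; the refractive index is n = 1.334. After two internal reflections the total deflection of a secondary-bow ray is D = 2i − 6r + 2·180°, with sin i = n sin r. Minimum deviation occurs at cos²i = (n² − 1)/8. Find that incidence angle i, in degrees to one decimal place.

cos²i = (1.334² − 1)/8 = (1.77956 − 1)/8 = 0.09744.
cos i = 0.31216, so i = 71.810°.

71.8°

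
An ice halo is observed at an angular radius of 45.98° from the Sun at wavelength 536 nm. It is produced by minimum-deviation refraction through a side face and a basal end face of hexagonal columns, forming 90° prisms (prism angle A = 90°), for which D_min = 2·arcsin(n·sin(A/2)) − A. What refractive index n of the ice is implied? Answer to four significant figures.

Rearranging: n = sin((D_min + A)/2) / sin(A/2).
(D_min + A)/2 = (45.98° + 90°)/2 = 67.990°.
n = sin 67.990° / sin 45° = 0.9271 / 0.7071 = 1.3111.

1.311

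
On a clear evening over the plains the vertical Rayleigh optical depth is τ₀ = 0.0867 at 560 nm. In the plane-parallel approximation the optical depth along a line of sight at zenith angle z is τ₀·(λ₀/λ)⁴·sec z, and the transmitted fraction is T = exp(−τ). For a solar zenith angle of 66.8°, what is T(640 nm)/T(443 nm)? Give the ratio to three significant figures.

Airmass: sec 66.8° = 2.5384.
τ(640 nm) = 0.0867 × (560/640)⁴ × 2.5384 = 0.0867 × 0.5862 × 2.5384 = 0.1290.
τ(443 nm) = 0.0867 × (560/443)⁴ × 2.5384 = 0.0867 × 2.5535 × 2.5384 = 0.5620.
T(640)/T(443) = exp(τ_B − τ_A) = exp(0.4330) = 1.5418.

1.54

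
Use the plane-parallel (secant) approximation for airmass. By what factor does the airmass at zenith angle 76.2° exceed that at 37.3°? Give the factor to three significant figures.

X(76.2°)/X(37.3°) = sec 76.2° / sec 37.3° = cos 37.3° / cos 76.2° = 0.7955/0.2385 = 3.3349.

3.33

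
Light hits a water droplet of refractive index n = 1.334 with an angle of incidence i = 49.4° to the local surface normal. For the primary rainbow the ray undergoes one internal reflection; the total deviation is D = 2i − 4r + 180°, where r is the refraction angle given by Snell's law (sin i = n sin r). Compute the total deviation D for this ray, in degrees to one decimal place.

sin r = sin 49.4° / 1.334 = 0.7593/1.334 = 0.5692; r = 34.69°.
D = 2·49.4° − 4·34.69° + 180° = 98.80° − 138.77° + 180° = 140.03°.

140.0°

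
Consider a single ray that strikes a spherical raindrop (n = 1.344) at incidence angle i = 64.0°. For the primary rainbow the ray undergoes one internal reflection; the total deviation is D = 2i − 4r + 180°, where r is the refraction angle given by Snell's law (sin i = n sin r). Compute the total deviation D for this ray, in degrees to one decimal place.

140.1°

sin r = sin 64.0° / 1.344 = 0.8988/1.344 = 0.6687; r = 41.97°.
D = 2·64.0° − 4·41.97° + 180° = 128.00° − 167.88° + 180° = 140.12°.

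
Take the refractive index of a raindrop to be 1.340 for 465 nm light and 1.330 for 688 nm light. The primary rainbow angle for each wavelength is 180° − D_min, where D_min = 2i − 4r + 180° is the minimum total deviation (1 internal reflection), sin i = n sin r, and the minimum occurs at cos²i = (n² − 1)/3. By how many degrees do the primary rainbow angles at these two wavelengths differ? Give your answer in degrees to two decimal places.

At 465 nm (n = 1.340): cos²i = 0.26520 → i = 59.004°, r = 39.770°, D_min = 138.929°, rainbow angle = 41.071°.
At 688 nm (n = 1.330): cos²i = 0.25630 → i = 59.585°, r = 40.422°, D_min = 137.484°, rainbow angle = 42.516°.
Angular width = |41.071° − 42.516°| = 1.445°.

1.45°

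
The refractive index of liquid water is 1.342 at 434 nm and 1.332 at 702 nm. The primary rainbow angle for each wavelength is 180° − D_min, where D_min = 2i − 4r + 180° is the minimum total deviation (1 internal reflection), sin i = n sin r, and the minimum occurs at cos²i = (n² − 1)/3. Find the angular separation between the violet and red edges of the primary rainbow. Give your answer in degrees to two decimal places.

At 434 nm (n = 1.342): cos²i = 0.26699 → i = 58.888°, r = 39.641°, D_min = 139.213°, rainbow angle = 40.787°.
At 702 nm (n = 1.332): cos²i = 0.25807 → i = 59.469°, r = 40.290°, D_min = 137.776°, rainbow angle = 42.224°.
Angular width = |40.787° − 42.224°| = 1.437°.

1.44°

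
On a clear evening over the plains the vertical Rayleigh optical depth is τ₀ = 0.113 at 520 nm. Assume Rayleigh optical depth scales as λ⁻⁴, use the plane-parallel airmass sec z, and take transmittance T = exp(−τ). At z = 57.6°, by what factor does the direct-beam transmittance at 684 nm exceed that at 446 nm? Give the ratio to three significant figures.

1.38

Airmass: sec 57.6° = 1.8663.
τ(684 nm) = 0.113 × (520/684)⁴ × 1.8663 = 0.113 × 0.3340 × 1.8663 = 0.0704.
τ(446 nm) = 0.113 × (520/446)⁴ × 1.8663 = 0.113 × 1.8479 × 1.8663 = 0.3897.
T(684)/T(446) = exp(τ_B − τ_A) = exp(0.3193) = 1.3761.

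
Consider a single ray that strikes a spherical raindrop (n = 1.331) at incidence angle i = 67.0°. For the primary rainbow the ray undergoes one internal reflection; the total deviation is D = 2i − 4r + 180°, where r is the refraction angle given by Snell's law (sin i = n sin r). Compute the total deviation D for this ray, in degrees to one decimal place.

139.0°

sin r = sin 67.0° / 1.331 = 0.9205/1.331 = 0.6916; r = 43.76°.
D = 2·67.0° − 4·43.76° + 180° = 134.00° − 175.02° + 180° = 138.98°.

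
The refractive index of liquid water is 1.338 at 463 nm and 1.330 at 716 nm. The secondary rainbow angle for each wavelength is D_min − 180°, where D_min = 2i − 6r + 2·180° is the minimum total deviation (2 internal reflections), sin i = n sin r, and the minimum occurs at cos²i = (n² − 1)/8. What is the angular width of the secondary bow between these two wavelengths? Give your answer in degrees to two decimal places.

2.09°

At 463 nm (n = 1.338): cos²i = 0.09878 → i = 71.682°, r = 45.195°, D_min = 232.193°, rainbow angle = 52.193°.
At 716 nm (n = 1.330): cos²i = 0.09611 → i = 71.940°, r = 45.630°, D_min = 230.101°, rainbow angle = 50.101°.
Angular width = |52.193° − 50.101°| = 2.092°.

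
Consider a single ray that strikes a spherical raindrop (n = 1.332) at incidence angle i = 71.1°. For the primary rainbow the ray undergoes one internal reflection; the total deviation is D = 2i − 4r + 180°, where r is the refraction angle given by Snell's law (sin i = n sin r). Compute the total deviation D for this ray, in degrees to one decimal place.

sin r = sin 71.1° / 1.332 = 0.9461/1.332 = 0.7103; r = 45.26°.
D = 2·71.1° − 4·45.26° + 180° = 142.20° − 181.03° + 180° = 141.17°.

141.2°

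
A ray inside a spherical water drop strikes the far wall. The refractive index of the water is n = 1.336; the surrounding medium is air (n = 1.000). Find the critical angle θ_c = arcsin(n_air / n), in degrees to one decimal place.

sin θ_c = n_air / n = 1.000 / 1.336 = 0.7485.
θ_c = arcsin(0.7485) = 48.46°.

48.5°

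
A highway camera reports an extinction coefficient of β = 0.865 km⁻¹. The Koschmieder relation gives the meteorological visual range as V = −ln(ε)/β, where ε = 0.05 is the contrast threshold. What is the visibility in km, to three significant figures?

3.46 km

V = −ln(0.05) / 0.865 = 2.996 / 0.865 = 3.4633 km.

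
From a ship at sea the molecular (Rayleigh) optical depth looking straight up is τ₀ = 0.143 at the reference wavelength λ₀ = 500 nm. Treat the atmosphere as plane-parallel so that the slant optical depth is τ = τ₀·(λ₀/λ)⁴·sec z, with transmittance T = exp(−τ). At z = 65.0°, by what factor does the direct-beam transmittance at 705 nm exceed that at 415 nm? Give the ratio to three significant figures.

Airmass: sec 65.0° = 2.3662.
τ(705 nm) = 0.143 × (500/705)⁴ × 2.3662 = 0.143 × 0.2530 × 2.3662 = 0.0856.
τ(415 nm) = 0.143 × (500/415)⁴ × 2.3662 = 0.143 × 2.1071 × 2.3662 = 0.7130.
T(705)/T(415) = exp(τ_B − τ_A) = exp(0.6274) = 1.8727.

1.87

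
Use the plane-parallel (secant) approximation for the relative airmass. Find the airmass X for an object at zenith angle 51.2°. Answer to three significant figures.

X = sec z = 1/cos 51.2° = 1/0.6266 = 1.5959.

1.60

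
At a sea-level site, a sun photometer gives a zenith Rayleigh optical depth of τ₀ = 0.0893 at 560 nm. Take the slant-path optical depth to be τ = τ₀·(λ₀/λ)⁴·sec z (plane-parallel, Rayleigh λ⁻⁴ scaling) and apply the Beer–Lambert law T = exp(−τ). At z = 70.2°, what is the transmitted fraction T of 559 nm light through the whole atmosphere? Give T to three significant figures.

sec 70.2° = 2.9521.
τ = 0.0893 × (560/559)⁴ × 2.9521 = 0.0893 × 1.0072 × 2.9521 = 0.2655.
T = exp(−0.2655) = 0.7668.

0.767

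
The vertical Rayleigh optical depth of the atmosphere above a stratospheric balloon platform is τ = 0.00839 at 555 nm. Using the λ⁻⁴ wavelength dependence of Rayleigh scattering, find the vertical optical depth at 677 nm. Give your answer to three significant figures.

0.00379

τ(677 nm) = τ(555 nm) × (555/677)⁴ = 0.00839 × (0.8198)⁴ = 0.00839 × 0.4517 = 0.0038.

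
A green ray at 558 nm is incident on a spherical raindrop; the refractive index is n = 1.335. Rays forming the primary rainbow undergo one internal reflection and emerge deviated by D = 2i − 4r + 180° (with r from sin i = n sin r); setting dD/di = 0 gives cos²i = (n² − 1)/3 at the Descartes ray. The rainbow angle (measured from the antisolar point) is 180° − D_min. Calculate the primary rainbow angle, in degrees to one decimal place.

41.8°

cos²i = (1.78222 − 1)/3 = 0.26074; i = arccos(0.51063) = 59.294°.
sin r = sin 59.294°/1.335 = 0.64405; r = 40.094°.
D_min = 2·59.294° − 4·40.094° + 180° = 138.212°.
Rainbow angle = 180° − D_min = 41.788°.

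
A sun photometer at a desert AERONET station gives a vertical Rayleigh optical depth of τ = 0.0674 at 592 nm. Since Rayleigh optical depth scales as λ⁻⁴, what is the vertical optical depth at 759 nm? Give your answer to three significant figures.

0.0249

τ(759 nm) = τ(592 nm) × (592/759)⁴ = 0.0674 × (0.7800)⁴ = 0.0674 × 0.3701 = 0.0249.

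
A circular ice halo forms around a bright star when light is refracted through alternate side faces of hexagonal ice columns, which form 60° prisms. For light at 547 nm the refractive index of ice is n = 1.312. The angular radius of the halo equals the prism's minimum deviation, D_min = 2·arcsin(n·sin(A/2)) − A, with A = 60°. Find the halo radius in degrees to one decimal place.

22.0°

n·sin(A/2) = 1.312 × sin 30° = 1.312 × 0.5000 = 0.6560.
D_min = 2·arcsin(0.6560) − 60° = 2 × 40.996° − 60° = 21.991°.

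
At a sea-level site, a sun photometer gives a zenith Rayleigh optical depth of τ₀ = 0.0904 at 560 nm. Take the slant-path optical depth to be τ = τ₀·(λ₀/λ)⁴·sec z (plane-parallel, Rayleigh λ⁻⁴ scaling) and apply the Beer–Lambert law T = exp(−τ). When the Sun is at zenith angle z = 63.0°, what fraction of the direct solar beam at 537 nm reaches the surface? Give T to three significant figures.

0.790

sec 63.0° = 2.2027.
τ = 0.0904 × (560/537)⁴ × 2.2027 = 0.0904 × 1.1826 × 2.2027 = 0.2355.
T = exp(−0.2355) = 0.7902.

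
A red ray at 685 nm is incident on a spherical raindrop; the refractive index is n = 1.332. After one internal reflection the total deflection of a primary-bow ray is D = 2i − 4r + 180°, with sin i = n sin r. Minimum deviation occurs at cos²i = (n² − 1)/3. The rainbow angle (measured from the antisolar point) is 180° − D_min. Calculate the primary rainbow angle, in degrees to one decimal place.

42.2°

cos²i = (1.77422 − 1)/3 = 0.25807; i = arccos(0.50801) = 59.469°.
sin r = sin 59.469°/1.332 = 0.64666; r = 40.290°.
D_min = 2·59.469° − 4·40.290° + 180° = 137.776°.
Rainbow angle = 180° − D_min = 42.224°.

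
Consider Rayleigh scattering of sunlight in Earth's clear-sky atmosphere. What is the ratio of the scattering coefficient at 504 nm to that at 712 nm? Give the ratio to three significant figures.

3.98

Rayleigh scattering ∝ λ⁻⁴, so the ratio of coefficients is the inverse fourth power of the wavelength ratio.
σ(504)/σ(712) = (712/504)⁴ = (1.4127)⁴ = 3.983.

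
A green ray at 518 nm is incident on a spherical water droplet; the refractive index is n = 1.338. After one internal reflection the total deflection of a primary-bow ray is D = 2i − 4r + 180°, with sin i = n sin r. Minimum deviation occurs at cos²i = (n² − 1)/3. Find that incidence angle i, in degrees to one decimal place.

cos²i = (1.338² − 1)/3 = (1.79024 − 1)/3 = 0.26341.
cos i = 0.51324, so i = 59.120°.

59.1°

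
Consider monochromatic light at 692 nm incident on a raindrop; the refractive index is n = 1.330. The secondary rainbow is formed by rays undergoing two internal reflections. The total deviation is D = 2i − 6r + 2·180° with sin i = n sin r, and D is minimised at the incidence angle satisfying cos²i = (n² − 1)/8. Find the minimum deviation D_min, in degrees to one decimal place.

cos²i = (1.76890 − 1)/8 = 0.09611; i = arccos(0.31002) = 71.940°.
sin r = sin 71.940°/1.330 = 0.71483; r = 45.630°.
D_min = 2·71.940° − 6·45.630° + 360° = 230.101°.

230.1°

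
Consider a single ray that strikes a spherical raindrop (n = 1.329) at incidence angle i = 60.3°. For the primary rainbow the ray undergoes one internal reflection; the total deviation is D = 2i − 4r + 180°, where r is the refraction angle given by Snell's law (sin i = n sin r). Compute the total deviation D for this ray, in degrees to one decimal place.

sin r = sin 60.3° / 1.329 = 0.8686/1.329 = 0.6536; r = 40.81°.
D = 2·60.3° − 4·40.81° + 180° = 120.60° − 163.25° + 180° = 137.35°.

137.3°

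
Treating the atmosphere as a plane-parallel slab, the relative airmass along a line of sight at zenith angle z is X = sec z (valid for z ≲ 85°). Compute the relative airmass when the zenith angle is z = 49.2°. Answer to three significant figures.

1.53

X = sec z = 1/cos 49.2° = 1/0.6534 = 1.5304.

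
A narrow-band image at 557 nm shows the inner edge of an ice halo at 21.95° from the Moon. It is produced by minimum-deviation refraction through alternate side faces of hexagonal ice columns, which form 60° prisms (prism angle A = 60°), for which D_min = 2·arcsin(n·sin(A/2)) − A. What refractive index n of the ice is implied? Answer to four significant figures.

1.311

Rearranging: n = sin((D_min + A)/2) / sin(A/2).
(D_min + A)/2 = (21.95° + 60°)/2 = 40.975°.
n = sin 40.975° / sin 30° = 0.6557 / 0.5000 = 1.3115.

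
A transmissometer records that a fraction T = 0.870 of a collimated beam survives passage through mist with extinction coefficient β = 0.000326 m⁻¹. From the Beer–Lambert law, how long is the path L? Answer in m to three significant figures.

Beer–Lambert: T = exp(−βL) ⇒ L = −ln(T)/β = −ln(0.870)/0.000326 = 0.1393/0.000326 = 427.2 m.

427 m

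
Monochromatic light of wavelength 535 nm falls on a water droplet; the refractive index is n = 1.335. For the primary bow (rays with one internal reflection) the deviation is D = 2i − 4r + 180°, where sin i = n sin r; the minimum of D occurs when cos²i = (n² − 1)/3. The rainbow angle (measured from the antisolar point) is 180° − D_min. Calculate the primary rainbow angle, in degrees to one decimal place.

41.8°

cos²i = (1.78222 − 1)/3 = 0.26074; i = arccos(0.51063) = 59.294°.
sin r = sin 59.294°/1.335 = 0.64405; r = 40.094°.
D_min = 2·59.294° − 4·40.094° + 180° = 138.212°.
Rainbow angle = 180° − D_min = 41.788°.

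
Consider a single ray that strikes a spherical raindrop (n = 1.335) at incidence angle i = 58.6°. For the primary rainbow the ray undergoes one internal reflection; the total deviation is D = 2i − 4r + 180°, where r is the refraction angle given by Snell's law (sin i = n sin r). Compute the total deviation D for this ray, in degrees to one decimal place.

138.2°

sin r = sin 58.6° / 1.335 = 0.8536/1.335 = 0.6394; r = 39.74°.
D = 2·58.6° − 4·39.74° + 180° = 117.20° − 158.98° + 180° = 138.22°.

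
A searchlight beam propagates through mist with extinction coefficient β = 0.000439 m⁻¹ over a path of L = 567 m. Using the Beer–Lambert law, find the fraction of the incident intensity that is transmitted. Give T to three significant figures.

τ = β·L = 0.000439 × 567 = 0.2489.
T = exp(−0.2489) = 0.7796.

0.780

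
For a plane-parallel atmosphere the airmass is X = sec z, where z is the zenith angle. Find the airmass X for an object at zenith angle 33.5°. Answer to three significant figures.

X = sec z = 1/cos 33.5° = 1/0.8339 = 1.1992.

1.20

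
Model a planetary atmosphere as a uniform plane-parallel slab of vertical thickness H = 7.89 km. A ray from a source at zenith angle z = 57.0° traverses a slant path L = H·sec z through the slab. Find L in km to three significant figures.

14.5 km

sec z = 1/cos 57.0° = 1.8361.
L = 7.89 × 1.8361 = 14.487 km.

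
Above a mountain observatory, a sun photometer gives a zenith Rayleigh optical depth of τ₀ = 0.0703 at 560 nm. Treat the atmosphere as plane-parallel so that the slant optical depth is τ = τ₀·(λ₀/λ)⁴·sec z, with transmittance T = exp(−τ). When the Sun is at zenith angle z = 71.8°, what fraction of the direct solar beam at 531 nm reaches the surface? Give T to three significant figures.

sec 71.8° = 3.2017.
τ = 0.0703 × (560/531)⁴ × 3.2017 = 0.0703 × 1.2370 × 3.2017 = 0.2784.
T = exp(−0.2784) = 0.7570.

0.757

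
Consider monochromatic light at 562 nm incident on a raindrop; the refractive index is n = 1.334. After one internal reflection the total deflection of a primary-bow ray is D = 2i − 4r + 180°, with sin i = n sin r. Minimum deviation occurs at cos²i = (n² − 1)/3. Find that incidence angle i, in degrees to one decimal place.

cos²i = (1.334² − 1)/3 = (1.77956 − 1)/3 = 0.25985.
cos i = 0.50976, so i = 59.352°.

59.4°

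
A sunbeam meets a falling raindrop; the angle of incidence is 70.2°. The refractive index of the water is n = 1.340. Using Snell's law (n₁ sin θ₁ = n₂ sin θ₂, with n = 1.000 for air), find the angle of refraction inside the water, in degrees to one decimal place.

44.6°

Snell: sin θ_r = sin θ_i / n = sin 70.2° / 1.340 = 0.9409 / 1.340 = 0.7021.
θ_r = arcsin(0.7021) = 44.60°.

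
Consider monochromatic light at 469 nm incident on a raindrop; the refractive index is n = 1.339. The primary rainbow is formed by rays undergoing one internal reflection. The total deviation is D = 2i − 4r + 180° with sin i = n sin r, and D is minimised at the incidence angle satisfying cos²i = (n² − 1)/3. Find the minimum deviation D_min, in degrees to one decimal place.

138.8°

cos²i = (1.79292 − 1)/3 = 0.26431; i = arccos(0.51411) = 59.062°.
sin r = sin 59.062°/1.339 = 0.64057; r = 39.834°.
D_min = 2·59.062° − 4·39.834° + 180° = 138.786°.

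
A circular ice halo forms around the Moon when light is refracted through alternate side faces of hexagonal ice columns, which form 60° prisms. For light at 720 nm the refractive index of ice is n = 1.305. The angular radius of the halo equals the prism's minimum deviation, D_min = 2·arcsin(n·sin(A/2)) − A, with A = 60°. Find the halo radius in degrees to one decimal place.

21.5°

n·sin(A/2) = 1.305 × sin 30° = 1.305 × 0.5000 = 0.6525.
D_min = 2·arcsin(0.6525) − 60° = 2 × 40.730° − 60° = 21.461°.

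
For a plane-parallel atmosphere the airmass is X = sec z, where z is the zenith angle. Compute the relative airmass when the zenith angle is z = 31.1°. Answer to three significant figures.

X = sec z = 1/cos 31.1° = 1/0.8563 = 1.1679.

1.17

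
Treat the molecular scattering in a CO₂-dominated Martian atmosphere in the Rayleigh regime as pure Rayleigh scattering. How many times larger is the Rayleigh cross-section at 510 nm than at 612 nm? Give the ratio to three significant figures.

Rayleigh scattering ∝ λ⁻⁴, so the ratio of coefficients is the inverse fourth power of the wavelength ratio.
σ(510)/σ(612) = (612/510)⁴ = (1.2000)⁴ = 2.074.

2.07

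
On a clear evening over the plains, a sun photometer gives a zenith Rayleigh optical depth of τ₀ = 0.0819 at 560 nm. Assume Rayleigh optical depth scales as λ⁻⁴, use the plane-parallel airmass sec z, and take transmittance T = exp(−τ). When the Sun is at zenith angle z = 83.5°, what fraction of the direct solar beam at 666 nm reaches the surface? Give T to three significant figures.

sec 83.5° = 8.8337.
τ = 0.0819 × (560/666)⁴ × 8.8337 = 0.0819 × 0.4999 × 8.8337 = 0.3616.
T = exp(−0.3616) = 0.6965.

0.697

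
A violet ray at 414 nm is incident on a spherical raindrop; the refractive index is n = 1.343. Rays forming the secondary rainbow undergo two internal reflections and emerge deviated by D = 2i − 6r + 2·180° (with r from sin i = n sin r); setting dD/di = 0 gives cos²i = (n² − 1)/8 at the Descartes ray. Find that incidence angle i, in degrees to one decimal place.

71.5°

cos²i = (1.343² − 1)/8 = (1.80365 − 1)/8 = 0.10046.
cos i = 0.31695, so i = 71.522°.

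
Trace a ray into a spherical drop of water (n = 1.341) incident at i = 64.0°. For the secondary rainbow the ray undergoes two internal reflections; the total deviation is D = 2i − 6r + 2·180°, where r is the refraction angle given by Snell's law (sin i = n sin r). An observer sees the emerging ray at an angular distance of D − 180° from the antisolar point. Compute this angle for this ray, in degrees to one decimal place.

sin r = sin 64.0° / 1.341 = 0.8988/1.341 = 0.6702; r = 42.09°.
D = 2·64.0° − 6·42.09° + 2·180° = 128.00° − 252.51° + 360° = 235.49°.
Angle from antisolar point = D − 180° = 55.49°.

55.5°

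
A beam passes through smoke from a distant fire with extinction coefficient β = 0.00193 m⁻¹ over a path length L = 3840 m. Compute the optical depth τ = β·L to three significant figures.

7.41

τ = β·L = 0.00193 × 3840 = 7.4112.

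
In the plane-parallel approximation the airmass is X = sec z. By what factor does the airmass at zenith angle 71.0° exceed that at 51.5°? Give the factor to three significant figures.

X(71.0°)/X(51.5°) = sec 71.0° / sec 51.5° = cos 51.5° / cos 71.0° = 0.6225/0.3256 = 1.9121.

1.91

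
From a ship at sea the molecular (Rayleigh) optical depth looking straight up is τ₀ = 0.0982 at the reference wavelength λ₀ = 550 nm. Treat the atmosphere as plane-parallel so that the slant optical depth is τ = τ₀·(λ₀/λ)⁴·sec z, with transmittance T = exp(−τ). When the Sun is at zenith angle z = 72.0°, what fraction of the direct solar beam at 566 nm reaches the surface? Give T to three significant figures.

0.753

sec 72.0° = 3.2361.
τ = 0.0982 × (550/566)⁴ × 3.2361 = 0.0982 × 0.8916 × 3.2361 = 0.2833.
T = exp(−0.2833) = 0.7533.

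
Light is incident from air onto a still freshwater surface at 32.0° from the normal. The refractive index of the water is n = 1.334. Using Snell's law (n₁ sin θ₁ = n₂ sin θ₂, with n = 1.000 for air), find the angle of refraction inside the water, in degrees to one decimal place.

23.4°

Snell: sin θ_r = sin θ_i / n = sin 32.0° / 1.334 = 0.5299 / 1.334 = 0.3972.
θ_r = arcsin(0.3972) = 23.41°.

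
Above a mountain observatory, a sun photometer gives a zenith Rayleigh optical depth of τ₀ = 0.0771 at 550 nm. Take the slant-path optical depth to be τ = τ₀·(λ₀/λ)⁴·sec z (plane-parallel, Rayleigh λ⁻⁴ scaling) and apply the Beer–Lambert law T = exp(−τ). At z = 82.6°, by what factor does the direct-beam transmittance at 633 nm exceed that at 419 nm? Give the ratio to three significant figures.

4.20

Airmass: sec 82.6° = 7.7642.
τ(633 nm) = 0.0771 × (550/633)⁴ × 7.7642 = 0.0771 × 0.5699 × 7.7642 = 0.3412.
τ(419 nm) = 0.0771 × (550/419)⁴ × 7.7642 = 0.0771 × 2.9689 × 7.7642 = 1.7772.
T(633)/T(419) = exp(τ_B − τ_A) = exp(1.4361) = 4.2041.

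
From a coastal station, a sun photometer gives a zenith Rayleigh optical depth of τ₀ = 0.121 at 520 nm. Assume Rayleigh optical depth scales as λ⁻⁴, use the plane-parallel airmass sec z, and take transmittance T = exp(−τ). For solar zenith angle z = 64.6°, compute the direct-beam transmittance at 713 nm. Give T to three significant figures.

0.923

sec 64.6° = 2.3314.
τ = 0.121 × (520/713)⁴ × 2.3314 = 0.121 × 0.2829 × 2.3314 = 0.0798.
T = exp(−0.0798) = 0.9233.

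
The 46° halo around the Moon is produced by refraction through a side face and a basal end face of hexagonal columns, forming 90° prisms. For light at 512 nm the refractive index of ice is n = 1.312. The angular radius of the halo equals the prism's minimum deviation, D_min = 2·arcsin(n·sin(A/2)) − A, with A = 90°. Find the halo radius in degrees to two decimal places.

n·sin(A/2) = 1.312 × sin 45° = 1.312 × 0.7071 = 0.9277.
D_min = 2·arcsin(0.9277) − 90° = 2 × 68.083° − 90° = 46.166°.

46.17°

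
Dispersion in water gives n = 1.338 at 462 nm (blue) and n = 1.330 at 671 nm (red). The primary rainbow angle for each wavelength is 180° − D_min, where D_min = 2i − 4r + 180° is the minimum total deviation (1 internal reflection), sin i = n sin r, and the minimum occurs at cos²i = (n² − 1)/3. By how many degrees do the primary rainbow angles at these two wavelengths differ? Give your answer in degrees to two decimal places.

At 462 nm (n = 1.338): cos²i = 0.26341 → i = 59.120°, r = 39.899°, D_min = 138.643°, rainbow angle = 41.357°.
At 671 nm (n = 1.330): cos²i = 0.25630 → i = 59.585°, r = 40.422°, D_min = 137.484°, rainbow angle = 42.516°.
Angular width = |41.357° − 42.516°| = 1.160°.

1.16°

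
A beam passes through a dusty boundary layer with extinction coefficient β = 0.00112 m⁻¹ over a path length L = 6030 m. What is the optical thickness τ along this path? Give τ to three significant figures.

6.75

τ = β·L = 0.00112 × 6030 = 6.7536.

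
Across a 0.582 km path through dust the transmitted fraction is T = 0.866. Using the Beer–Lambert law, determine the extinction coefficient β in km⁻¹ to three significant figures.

Beer–Lambert: T = exp(−βL) ⇒ β = −ln(T)/L = −ln(0.866)/0.582 = 0.1439/0.582 = 0.2472 km⁻¹.

0.247 km⁻¹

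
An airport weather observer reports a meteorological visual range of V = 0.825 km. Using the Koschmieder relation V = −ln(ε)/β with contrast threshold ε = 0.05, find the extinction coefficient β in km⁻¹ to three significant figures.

β = −ln(0.05) / V = 2.996 / 0.825 = 3.6312 km⁻¹.

3.63 km⁻¹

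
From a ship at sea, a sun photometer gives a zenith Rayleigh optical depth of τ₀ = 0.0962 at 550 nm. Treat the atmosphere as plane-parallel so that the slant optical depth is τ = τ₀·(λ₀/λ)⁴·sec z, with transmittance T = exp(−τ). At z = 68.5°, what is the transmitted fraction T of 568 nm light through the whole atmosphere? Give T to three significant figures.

sec 68.5° = 2.7285.
τ = 0.0962 × (550/568)⁴ × 2.7285 = 0.0962 × 0.8791 × 2.7285 = 0.2308.
T = exp(−0.2308) = 0.7939.

0.794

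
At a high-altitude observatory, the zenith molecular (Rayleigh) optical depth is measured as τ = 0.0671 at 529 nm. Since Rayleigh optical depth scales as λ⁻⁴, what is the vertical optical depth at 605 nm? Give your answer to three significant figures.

τ(605 nm) = τ(529 nm) × (529/605)⁴ = 0.0671 × (0.8744)⁴ = 0.0671 × 0.5845 = 0.0392.

0.0392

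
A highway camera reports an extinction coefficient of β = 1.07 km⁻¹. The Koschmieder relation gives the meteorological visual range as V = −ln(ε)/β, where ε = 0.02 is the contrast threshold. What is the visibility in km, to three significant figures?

3.66 km

V = −ln(0.02) / 1.07 = 3.912 / 1.07 = 3.6561 km.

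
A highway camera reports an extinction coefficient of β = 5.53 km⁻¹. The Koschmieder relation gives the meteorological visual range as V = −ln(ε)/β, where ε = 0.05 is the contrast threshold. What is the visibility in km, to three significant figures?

V = −ln(0.05) / 5.53 = 2.996 / 5.53 = 0.5417 km.

0.542 km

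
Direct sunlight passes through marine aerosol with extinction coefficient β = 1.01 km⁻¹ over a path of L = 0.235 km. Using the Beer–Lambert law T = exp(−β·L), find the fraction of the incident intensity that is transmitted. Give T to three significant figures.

0.789

τ = β·L = 1.01 × 0.235 = 0.2373.
T = exp(−0.2373) = 0.7887.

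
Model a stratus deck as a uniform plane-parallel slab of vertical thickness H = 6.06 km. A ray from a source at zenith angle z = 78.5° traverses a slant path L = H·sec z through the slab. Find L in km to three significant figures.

sec z = 1/cos 78.5° = 5.0159.
L = 6.06 × 5.0159 = 30.396 km.

30.4 km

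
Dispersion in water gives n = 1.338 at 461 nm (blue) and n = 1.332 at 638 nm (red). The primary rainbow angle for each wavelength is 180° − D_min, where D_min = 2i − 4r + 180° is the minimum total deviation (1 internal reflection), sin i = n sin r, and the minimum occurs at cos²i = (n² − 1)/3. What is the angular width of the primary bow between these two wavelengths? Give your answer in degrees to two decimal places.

At 461 nm (n = 1.338): cos²i = 0.26341 → i = 59.120°, r = 39.899°, D_min = 138.643°, rainbow angle = 41.357°.
At 638 nm (n = 1.332): cos²i = 0.25807 → i = 59.469°, r = 40.290°, D_min = 137.776°, rainbow angle = 42.224°.
Angular width = |41.357° − 42.224°| = 0.867°.

0.87°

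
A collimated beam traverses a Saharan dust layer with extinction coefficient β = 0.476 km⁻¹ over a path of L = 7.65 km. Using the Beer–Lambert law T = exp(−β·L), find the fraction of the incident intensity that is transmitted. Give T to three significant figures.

τ = β·L = 0.476 × 7.65 = 3.6414.
T = exp(−3.6414) = 0.0262.

0.0262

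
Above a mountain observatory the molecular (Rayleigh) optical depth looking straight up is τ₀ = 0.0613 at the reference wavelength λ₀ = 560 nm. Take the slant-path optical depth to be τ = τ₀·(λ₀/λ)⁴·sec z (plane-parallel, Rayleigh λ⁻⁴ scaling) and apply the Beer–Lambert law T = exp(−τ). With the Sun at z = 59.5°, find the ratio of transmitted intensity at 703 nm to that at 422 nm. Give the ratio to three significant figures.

Airmass: sec 59.5° = 1.9703.
τ(703 nm) = 0.0613 × (560/703)⁴ × 1.9703 = 0.0613 × 0.4027 × 1.9703 = 0.0486.
τ(422 nm) = 0.0613 × (560/422)⁴ × 1.9703 = 0.0613 × 3.1010 × 1.9703 = 0.3745.
T(703)/T(422) = exp(τ_B − τ_A) = exp(0.3259) = 1.3853.

1.39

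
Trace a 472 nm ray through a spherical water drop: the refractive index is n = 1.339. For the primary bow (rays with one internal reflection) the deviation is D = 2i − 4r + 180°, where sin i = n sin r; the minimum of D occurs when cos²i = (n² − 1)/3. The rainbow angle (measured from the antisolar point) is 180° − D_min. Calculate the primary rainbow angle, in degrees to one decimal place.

41.2°

cos²i = (1.79292 − 1)/3 = 0.26431; i = arccos(0.51411) = 59.062°.
sin r = sin 59.062°/1.339 = 0.64057; r = 39.834°.
D_min = 2·59.062° − 4·39.834° + 180° = 138.786°.
Rainbow angle = 180° − D_min = 41.214°.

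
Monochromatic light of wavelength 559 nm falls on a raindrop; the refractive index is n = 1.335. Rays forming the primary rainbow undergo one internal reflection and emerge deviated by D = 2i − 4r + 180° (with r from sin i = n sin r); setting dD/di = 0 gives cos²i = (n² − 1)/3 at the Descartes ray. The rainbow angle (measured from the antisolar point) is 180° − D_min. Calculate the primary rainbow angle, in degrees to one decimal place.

cos²i = (1.78222 − 1)/3 = 0.26074; i = arccos(0.51063) = 59.294°.
sin r = sin 59.294°/1.335 = 0.64405; r = 40.094°.
D_min = 2·59.294° − 4·40.094° + 180° = 138.212°.
Rainbow angle = 180° − D_min = 41.788°.

41.8°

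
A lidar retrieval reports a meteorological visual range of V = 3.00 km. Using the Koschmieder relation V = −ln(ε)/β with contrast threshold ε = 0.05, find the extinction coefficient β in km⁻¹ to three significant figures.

β = −ln(0.05) / V = 2.996 / 3.00 = 0.9986 km⁻¹.

0.999 km⁻¹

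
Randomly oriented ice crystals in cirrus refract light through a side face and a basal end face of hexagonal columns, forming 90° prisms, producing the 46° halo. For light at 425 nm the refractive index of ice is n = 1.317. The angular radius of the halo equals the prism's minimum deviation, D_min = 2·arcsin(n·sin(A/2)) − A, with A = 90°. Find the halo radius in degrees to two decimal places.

n·sin(A/2) = 1.317 × sin 45° = 1.317 × 0.7071 = 0.9313.
D_min = 2·arcsin(0.9313) − 90° = 2 × 68.632° − 90° = 47.264°.

47.26°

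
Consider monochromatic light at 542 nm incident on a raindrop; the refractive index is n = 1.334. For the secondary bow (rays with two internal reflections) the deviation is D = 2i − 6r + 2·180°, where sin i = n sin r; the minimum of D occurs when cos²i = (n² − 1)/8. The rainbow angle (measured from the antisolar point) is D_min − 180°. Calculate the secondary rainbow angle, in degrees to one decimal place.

51.2°

cos²i = (1.77956 − 1)/8 = 0.09744; i = arccos(0.31216) = 71.810°.
sin r = sin 71.810°/1.334 = 0.71217; r = 45.411°.
D_min = 2·71.810° − 6·45.411° + 360° = 231.153°.
Rainbow angle = D_min − 180° = 51.153°.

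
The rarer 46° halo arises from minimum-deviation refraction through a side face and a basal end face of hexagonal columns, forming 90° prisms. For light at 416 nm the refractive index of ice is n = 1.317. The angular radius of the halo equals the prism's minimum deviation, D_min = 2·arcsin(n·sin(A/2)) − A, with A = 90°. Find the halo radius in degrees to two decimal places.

n·sin(A/2) = 1.317 × sin 45° = 1.317 × 0.7071 = 0.9313.
D_min = 2·arcsin(0.9313) − 90° = 2 × 68.632° − 90° = 47.264°.

47.26°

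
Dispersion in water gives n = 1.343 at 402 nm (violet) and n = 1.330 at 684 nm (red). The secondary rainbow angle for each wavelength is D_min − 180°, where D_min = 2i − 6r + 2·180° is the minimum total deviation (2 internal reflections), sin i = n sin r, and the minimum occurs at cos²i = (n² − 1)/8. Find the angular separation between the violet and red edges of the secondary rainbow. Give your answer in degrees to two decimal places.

At 402 nm (n = 1.343): cos²i = 0.10046 → i = 71.522°, r = 44.928°, D_min = 233.478°, rainbow angle = 53.478°.
At 684 nm (n = 1.330): cos²i = 0.09611 → i = 71.940°, r = 45.630°, D_min = 230.101°, rainbow angle = 50.101°.
Angular width = |53.478° − 50.101°| = 3.377°.

3.38°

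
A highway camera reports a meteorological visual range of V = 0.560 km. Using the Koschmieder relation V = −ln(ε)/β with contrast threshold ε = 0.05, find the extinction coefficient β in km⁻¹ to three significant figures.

5.35 km⁻¹

β = −ln(0.05) / V = 2.996 / 0.560 = 5.3495 km⁻¹.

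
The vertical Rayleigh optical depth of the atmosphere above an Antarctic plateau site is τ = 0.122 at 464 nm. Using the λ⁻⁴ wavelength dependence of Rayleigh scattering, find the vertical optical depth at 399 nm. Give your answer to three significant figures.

0.223

τ(399 nm) = τ(464 nm) × (464/399)⁴ = 0.122 × (1.1629)⁴ = 0.122 × 1.8289 = 0.2231.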